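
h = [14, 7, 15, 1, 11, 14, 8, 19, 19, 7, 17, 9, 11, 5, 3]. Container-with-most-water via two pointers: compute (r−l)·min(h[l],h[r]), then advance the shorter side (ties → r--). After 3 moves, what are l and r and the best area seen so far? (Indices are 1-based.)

l=1 r=15: min(14,3)*14=42 best=42 *, r--
l=1 r=14: min(14,5)*13=65 best=65 *, r--
l=1 r=13: min(14,11)*12=132 best=132 *, r--

l=1, r=12, best area=132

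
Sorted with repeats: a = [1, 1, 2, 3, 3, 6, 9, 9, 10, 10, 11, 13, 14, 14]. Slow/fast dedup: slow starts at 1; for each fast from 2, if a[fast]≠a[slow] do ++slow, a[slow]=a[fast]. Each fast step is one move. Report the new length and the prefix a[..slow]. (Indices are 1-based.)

length 9; prefix = [1, 2, 3, 6, 9, 10, 11, 13, 14]

(s=1,f=2) a[fast]=1=a[slow] dup → fast++
(s=1,f=3) a[fast]=2≠a[slow]=1 write a[2]=2 → slow++,fast++
(s=2,f=4) a[fast]=3≠a[slow]=2 write a[3]=3 → slow++,fast++
(s=3,f=5) a[fast]=3=a[slow] dup → fast++
(s=3,f=6) a[fast]=6≠a[slow]=3 write a[4]=6 → slow++,fast++
(s=4,f=7) a[fast]=9≠a[slow]=6 write a[5]=9 → slow++,fast++
(s=5,f=8) a[fast]=9=a[slow] dup → fast++
(s=5,f=9) a[fast]=10≠a[slow]=9 write a[6]=10 → slow++,fast++
(s=6,f=10) a[fast]=10=a[slow] dup → fast++
(s=6,f=11) a[fast]=11≠a[slow]=10 write a[7]=11 → slow++,fast++
(s=7,f=12) a[fast]=13≠a[slow]=11 write a[8]=13 → slow++,fast++
(s=8,f=13) a[fast]=14≠a[slow]=13 write a[9]=14 → slow++,fast++
(s=9,f=14) a[fast]=14=a[slow] dup → fast++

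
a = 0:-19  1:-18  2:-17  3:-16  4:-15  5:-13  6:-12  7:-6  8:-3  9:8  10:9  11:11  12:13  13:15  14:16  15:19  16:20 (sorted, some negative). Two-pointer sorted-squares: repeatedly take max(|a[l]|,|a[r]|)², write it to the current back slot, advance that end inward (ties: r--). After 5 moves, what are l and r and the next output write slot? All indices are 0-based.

l=3, r=14, next write slot=11

[0,16] |-19|<=|20| out[16]=400 → r--
[0,15] |-19|<=|19| out[15]=361 → r--
[0,14] |-19|>|16| out[14]=361 → l++
[1,14] |-18|>|16| out[13]=324 → l++
[2,14] |-17|>|16| out[12]=289 → l++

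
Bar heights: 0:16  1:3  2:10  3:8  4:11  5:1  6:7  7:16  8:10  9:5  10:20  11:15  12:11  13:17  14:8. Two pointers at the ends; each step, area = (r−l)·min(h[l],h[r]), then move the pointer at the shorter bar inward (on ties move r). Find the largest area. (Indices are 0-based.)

max area = 208

[0,14] min(16,8)*14=112 best=112 * → r--
[0,13] min(16,17)*13=208 best=208 * → l++
[1,13] min(3,17)*12=36 best=208 → l++
[2,13] min(10,17)*11=110 best=208 → l++
[3,13] min(8,17)*10=80 best=208 → l++
[4,13] min(11,17)*9=99 best=208 → l++
[5,13] min(1,17)*8=8 best=208 → l++
[6,13] min(7,17)*7=49 best=208 → l++
[7,13] min(16,17)*6=96 best=208 → l++
[8,13] min(10,17)*5=50 best=208 → l++
[9,13] min(5,17)*4=20 best=208 → l++
[10,13] min(20,17)*3=51 best=208 → r--
[10,12] min(20,11)*2=22 best=208 → r--
[10,11] min(20,15)*1=15 best=208 → r--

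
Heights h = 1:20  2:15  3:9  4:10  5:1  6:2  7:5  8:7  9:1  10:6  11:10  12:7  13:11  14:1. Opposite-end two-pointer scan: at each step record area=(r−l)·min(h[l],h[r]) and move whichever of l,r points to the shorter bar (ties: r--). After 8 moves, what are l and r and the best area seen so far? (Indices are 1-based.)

[1,14] min(20,1)*13=13 best=13 * → r--
[1,13] min(20,11)*12=132 best=132 * → r--
[1,12] min(20,7)*11=77 best=132 → r--
[1,11] min(20,10)*10=100 best=132 → r--
[1,10] min(20,6)*9=54 best=132 → r--
[1,9] min(20,1)*8=8 best=132 → r--
[1,8] min(20,7)*7=49 best=132 → r--
[1,7] min(20,5)*6=30 best=132 → r--

l=1, r=6, best area=132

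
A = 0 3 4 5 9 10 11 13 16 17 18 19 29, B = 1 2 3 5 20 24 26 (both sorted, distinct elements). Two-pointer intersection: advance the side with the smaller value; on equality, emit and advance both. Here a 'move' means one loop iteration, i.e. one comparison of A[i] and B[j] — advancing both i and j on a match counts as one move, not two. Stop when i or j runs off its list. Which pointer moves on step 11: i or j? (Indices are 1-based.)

[i=1,j=1] 0<1 → i++
[i=2,j=1] 3>1 → j++
[i=2,j=2] 3>2 → j++
[i=2,j=3] 3==3 emit → i++,j++
[i=3,j=4] 4<5 → i++
[i=4,j=4] 5==5 emit → i++,j++
[i=5,j=5] 9<20 → i++
[i=6,j=5] 10<20 → i++
[i=7,j=5] 11<20 → i++
[i=8,j=5] 13<20 → i++
[i=9,j=5] 16<20 → i++

i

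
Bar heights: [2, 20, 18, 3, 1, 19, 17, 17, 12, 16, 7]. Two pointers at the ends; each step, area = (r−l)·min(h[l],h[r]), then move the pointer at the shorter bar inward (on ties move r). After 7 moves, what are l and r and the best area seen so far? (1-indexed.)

l=2, r=5, best area=128

l=1 r=11: min(2,7)*10=20 best=20 *, l++
l=2 r=11: min(20,7)*9=63 best=63 *, r--
l=2 r=10: min(20,16)*8=128 best=128 *, r--
l=2 r=9: min(20,12)*7=84 best=128, r--
l=2 r=8: min(20,17)*6=102 best=128, r--
l=2 r=7: min(20,17)*5=85 best=128, r--
l=2 r=6: min(20,19)*4=76 best=128, r--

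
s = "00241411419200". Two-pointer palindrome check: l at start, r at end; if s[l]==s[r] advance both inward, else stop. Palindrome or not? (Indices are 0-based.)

not a palindrome (mismatch at 3,10)

l=0 r=13: '0'=='0', l++,r--
l=1 r=12: '0'=='0', l++,r--
l=2 r=11: '2'=='2', l++,r--
l=3 r=10: '4'!='9', stop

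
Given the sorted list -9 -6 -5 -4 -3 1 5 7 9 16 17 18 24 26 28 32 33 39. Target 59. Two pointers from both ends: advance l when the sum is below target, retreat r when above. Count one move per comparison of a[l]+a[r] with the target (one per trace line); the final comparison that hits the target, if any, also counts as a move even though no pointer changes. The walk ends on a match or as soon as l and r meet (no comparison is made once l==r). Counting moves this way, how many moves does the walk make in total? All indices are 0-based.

l=0 r=17: -9+39=30 <59, l++
l=1 r=17: -6+39=33 <59, l++
l=2 r=17: -5+39=34 <59, l++
l=3 r=17: -4+39=35 <59, l++
l=4 r=17: -3+39=36 <59, l++
l=5 r=17: 1+39=40 <59, l++
l=6 r=17: 5+39=44 <59, l++
l=7 r=17: 7+39=46 <59, l++
l=8 r=17: 9+39=48 <59, l++
l=9 r=17: 16+39=55 <59, l++
l=10 r=17: 17+39=56 <59, l++
l=11 r=17: 18+39=57 <59, l++
l=12 r=17: 24+39=63 >59, r--
l=12 r=16: 24+33=57 <59, l++
l=13 r=16: 26+33=59, found

15 moves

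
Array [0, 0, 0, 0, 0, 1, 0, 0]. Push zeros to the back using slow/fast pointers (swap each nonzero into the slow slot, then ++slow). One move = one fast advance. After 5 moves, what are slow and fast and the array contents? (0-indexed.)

slow=0, fast=5, a=[0, 0, 0, 0, 0, 1, 0, 0]

(s=0,f=0) a[fast]=0 → fast++
(s=0,f=1) a[fast]=0 → fast++
(s=0,f=2) a[fast]=0 → fast++
(s=0,f=3) a[fast]=0 → fast++
(s=0,f=4) a[fast]=0 → fast++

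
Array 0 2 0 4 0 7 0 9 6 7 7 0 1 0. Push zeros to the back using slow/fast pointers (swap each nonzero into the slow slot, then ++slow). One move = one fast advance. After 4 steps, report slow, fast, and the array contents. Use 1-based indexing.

(s=1,f=1) a[fast]=0 → fast++
(s=1,f=2) a[fast]=2≠0 swap→a[1]=2 → slow++,fast++
(s=2,f=3) a[fast]=0 → fast++
(s=2,f=4) a[fast]=4≠0 swap→a[2]=4 → slow++,fast++

slow=3, fast=5, a=[2, 4, 0, 0, 0, 7, 0, 9, 6, 7, 7, 0, 1, 0]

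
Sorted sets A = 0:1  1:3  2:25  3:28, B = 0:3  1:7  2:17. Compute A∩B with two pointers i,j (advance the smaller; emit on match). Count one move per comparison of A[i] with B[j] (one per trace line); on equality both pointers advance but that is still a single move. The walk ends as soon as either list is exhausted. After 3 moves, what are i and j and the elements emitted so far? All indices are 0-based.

i=2, j=2, emitted=[3]

i=0 j=0: 1<3, i++
i=1 j=0: 3==3 emit, i++,j++
i=2 j=1: 25>7, j++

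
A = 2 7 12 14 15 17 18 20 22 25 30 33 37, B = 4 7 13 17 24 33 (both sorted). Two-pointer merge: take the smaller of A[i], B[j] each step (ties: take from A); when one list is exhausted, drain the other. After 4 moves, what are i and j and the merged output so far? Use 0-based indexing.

i=2, j=2, merged so far=[2, 4, 7, 7]

[i=0,j=0] A[i]=2<=B[j]=4 take 2 → i++
[i=1,j=0] A[i]=7>B[j]=4 take 4 → j++
[i=1,j=1] A[i]=7<=B[j]=7 take 7 → i++
[i=2,j=1] A[i]=12>B[j]=7 take 7 → j++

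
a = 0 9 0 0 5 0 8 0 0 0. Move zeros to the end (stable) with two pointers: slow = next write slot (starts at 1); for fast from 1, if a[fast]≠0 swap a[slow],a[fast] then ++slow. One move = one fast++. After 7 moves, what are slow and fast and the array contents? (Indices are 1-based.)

slow=4, fast=8, a=[9, 5, 8, 0, 0, 0, 0, 0, 0, 0]

slow=1 fast=1: a[fast]=0, fast++
slow=1 fast=2: a[fast]=9≠0 swap→a[1]=9, slow++,fast++
slow=2 fast=3: a[fast]=0, fast++
slow=2 fast=4: a[fast]=0, fast++
slow=2 fast=5: a[fast]=5≠0 swap→a[2]=5, slow++,fast++
slow=3 fast=6: a[fast]=0, fast++
slow=3 fast=7: a[fast]=8≠0 swap→a[3]=8, slow++,fast++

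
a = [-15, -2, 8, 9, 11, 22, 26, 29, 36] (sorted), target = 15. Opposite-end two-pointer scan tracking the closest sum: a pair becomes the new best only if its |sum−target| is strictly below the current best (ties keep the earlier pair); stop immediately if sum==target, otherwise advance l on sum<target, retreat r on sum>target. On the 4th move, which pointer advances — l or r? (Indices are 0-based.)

l=0 r=8: -15+36=21 d=6 *, r--
l=0 r=7: -15+29=14 d=1 *, l++
l=1 r=7: -2+29=27 d=12, r--
l=1 r=6: -2+26=24 d=9, r--

r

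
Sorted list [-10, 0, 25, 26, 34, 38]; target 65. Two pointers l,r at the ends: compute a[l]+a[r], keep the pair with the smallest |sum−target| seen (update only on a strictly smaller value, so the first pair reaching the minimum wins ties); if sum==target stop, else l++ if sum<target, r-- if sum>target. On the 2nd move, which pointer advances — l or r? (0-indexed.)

l=0 r=5: -10+38=28 d=37 *, l++
l=1 r=5: 0+38=38 d=27 *, l++

l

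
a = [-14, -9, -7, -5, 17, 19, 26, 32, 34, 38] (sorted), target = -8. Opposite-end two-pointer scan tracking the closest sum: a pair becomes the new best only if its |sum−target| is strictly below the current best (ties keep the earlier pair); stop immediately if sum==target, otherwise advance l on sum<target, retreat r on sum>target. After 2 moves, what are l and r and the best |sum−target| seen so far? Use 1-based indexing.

l=1 r=10: -14+38=24 d=32 *, r--
l=1 r=9: -14+34=20 d=28 *, r--

l=1, r=8, best |Δ|=28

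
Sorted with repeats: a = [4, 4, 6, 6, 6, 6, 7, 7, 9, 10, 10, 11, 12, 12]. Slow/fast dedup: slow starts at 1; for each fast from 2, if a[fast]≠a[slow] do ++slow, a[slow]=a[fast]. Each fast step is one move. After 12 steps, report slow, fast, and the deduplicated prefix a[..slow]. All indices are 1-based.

slow=7, fast=14, prefix=[4, 6, 7, 9, 10, 11, 12]

slow=1 fast=2: a[fast]=4=a[slow] dup, fast++
slow=1 fast=3: a[fast]=6≠a[slow]=4 write a[2]=6, slow++,fast++
slow=2 fast=4: a[fast]=6=a[slow] dup, fast++
slow=2 fast=5: a[fast]=6=a[slow] dup, fast++
slow=2 fast=6: a[fast]=6=a[slow] dup, fast++
slow=2 fast=7: a[fast]=7≠a[slow]=6 write a[3]=7, slow++,fast++
slow=3 fast=8: a[fast]=7=a[slow] dup, fast++
slow=3 fast=9: a[fast]=9≠a[slow]=7 write a[4]=9, slow++,fast++
slow=4 fast=10: a[fast]=10≠a[slow]=9 write a[5]=10, slow++,fast++
slow=5 fast=11: a[fast]=10=a[slow] dup, fast++
slow=5 fast=12: a[fast]=11≠a[slow]=10 write a[6]=11, slow++,fast++
slow=6 fast=13: a[fast]=12≠a[slow]=11 write a[7]=12, slow++,fast++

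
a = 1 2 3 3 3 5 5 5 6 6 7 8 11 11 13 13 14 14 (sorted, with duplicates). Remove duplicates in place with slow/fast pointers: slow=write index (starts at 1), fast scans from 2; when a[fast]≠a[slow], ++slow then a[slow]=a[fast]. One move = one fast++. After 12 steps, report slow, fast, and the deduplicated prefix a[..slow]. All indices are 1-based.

slow=1 fast=2: a[fast]=2≠a[slow]=1 write a[2]=2, slow++,fast++
slow=2 fast=3: a[fast]=3≠a[slow]=2 write a[3]=3, slow++,fast++
slow=3 fast=4: a[fast]=3=a[slow] dup, fast++
slow=3 fast=5: a[fast]=3=a[slow] dup, fast++
slow=3 fast=6: a[fast]=5≠a[slow]=3 write a[4]=5, slow++,fast++
slow=4 fast=7: a[fast]=5=a[slow] dup, fast++
slow=4 fast=8: a[fast]=5=a[slow] dup, fast++
slow=4 fast=9: a[fast]=6≠a[slow]=5 write a[5]=6, slow++,fast++
slow=5 fast=10: a[fast]=6=a[slow] dup, fast++
slow=5 fast=11: a[fast]=7≠a[slow]=6 write a[6]=7, slow++,fast++
slow=6 fast=12: a[fast]=8≠a[slow]=7 write a[7]=8, slow++,fast++
slow=7 fast=13: a[fast]=11≠a[slow]=8 write a[8]=11, slow++,fast++

slow=8, fast=14, prefix=[1, 2, 3, 5, 6, 7, 8, 11]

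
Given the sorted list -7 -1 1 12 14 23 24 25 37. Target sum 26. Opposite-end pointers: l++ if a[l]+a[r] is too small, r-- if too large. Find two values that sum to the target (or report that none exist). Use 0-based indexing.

l=0 r=8: -7+37=30 >26, r--
l=0 r=7: -7+25=18 <26, l++
l=1 r=7: -1+25=24 <26, l++
l=2 r=7: 1+25=26, found

(1, 25)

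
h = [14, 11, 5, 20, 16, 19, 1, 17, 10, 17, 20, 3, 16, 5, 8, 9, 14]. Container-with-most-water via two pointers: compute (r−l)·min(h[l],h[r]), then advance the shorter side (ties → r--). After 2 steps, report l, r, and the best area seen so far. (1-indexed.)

l=1, r=15, best area=224

[1,17] min(14,14)*16=224 best=224 * → r--
[1,16] min(14,9)*15=135 best=224 → r--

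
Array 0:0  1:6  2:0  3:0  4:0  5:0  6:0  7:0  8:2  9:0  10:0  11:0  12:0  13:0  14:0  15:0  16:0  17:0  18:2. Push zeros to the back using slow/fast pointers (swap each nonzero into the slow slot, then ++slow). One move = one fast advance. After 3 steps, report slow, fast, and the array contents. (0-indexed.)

slow=0 fast=0: a[fast]=0, fast++
slow=0 fast=1: a[fast]=6≠0 swap→a[0]=6, slow++,fast++
slow=1 fast=2: a[fast]=0, fast++

slow=1, fast=3, a=[6, 0, 0, 0, 0, 0, 0, 0, 2, 0, 0, 0, 0, 0, 0, 0, 0, 0, 2]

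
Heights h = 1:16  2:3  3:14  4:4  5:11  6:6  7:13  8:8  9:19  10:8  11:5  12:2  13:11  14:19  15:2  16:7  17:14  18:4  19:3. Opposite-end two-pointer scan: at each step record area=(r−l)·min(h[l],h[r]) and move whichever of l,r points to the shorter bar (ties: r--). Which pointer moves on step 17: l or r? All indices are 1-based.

r

[1,19] min(16,3)*18=54 best=54 * → r--
[1,18] min(16,4)*17=68 best=68 * → r--
[1,17] min(16,14)*16=224 best=224 * → r--
[1,16] min(16,7)*15=105 best=224 → r--
[1,15] min(16,2)*14=28 best=224 → r--
[1,14] min(16,19)*13=208 best=224 → l++
[2,14] min(3,19)*12=36 best=224 → l++
[3,14] min(14,19)*11=154 best=224 → l++
[4,14] min(4,19)*10=40 best=224 → l++
[5,14] min(11,19)*9=99 best=224 → l++
[6,14] min(6,19)*8=48 best=224 → l++
[7,14] min(13,19)*7=91 best=224 → l++
[8,14] min(8,19)*6=48 best=224 → l++
[9,14] min(19,19)*5=95 best=224 → r--
[9,13] min(19,11)*4=44 best=224 → r--
[9,12] min(19,2)*3=6 best=224 → r--
[9,11] min(19,5)*2=10 best=224 → r--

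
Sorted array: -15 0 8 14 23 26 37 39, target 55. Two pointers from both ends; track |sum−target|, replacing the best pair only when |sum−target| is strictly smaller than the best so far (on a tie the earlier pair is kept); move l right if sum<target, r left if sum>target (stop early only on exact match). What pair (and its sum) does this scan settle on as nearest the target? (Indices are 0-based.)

l=0 r=7: -15+39=24 d=31 *, l++
l=1 r=7: 0+39=39 d=16 *, l++
l=2 r=7: 8+39=47 d=8 *, l++
l=3 r=7: 14+39=53 d=2 *, l++
l=4 r=7: 23+39=62 d=7, r--
l=4 r=6: 23+37=60 d=5, r--
l=4 r=5: 23+26=49 d=6, l++

pair (14, 39) with sum 53 (|Δ|=2)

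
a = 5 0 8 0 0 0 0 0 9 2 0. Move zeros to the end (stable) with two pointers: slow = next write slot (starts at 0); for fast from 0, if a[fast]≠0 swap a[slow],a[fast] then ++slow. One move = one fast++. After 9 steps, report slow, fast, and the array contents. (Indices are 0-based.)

(s=0,f=0) a[fast]=5≠0 swap→a[0]=5 → slow++,fast++
(s=1,f=1) a[fast]=0 → fast++
(s=1,f=2) a[fast]=8≠0 swap→a[1]=8 → slow++,fast++
(s=2,f=3) a[fast]=0 → fast++
(s=2,f=4) a[fast]=0 → fast++
(s=2,f=5) a[fast]=0 → fast++
(s=2,f=6) a[fast]=0 → fast++
(s=2,f=7) a[fast]=0 → fast++
(s=2,f=8) a[fast]=9≠0 swap→a[2]=9 → slow++,fast++

slow=3, fast=9, a=[5, 8, 9, 0, 0, 0, 0, 0, 0, 2, 0]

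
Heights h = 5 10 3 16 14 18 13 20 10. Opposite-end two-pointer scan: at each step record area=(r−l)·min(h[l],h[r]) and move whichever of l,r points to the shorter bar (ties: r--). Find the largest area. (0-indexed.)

[0,8] min(5,10)*8=40 best=40 * → l++
[1,8] min(10,10)*7=70 best=70 * → r--
[1,7] min(10,20)*6=60 best=70 → l++
[2,7] min(3,20)*5=15 best=70 → l++
[3,7] min(16,20)*4=64 best=70 → l++
[4,7] min(14,20)*3=42 best=70 → l++
[5,7] min(18,20)*2=36 best=70 → l++
[6,7] min(13,20)*1=13 best=70 → l++

max area = 70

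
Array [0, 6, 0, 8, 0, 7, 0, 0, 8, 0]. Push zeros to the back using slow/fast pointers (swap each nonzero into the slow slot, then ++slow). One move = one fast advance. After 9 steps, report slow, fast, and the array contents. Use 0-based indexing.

slow=4, fast=9, a=[6, 8, 7, 8, 0, 0, 0, 0, 0, 0]

slow=0 fast=0: a[fast]=0, fast++
slow=0 fast=1: a[fast]=6≠0 swap→a[0]=6, slow++,fast++
slow=1 fast=2: a[fast]=0, fast++
slow=1 fast=3: a[fast]=8≠0 swap→a[1]=8, slow++,fast++
slow=2 fast=4: a[fast]=0, fast++
slow=2 fast=5: a[fast]=7≠0 swap→a[2]=7, slow++,fast++
slow=3 fast=6: a[fast]=0, fast++
slow=3 fast=7: a[fast]=0, fast++
slow=3 fast=8: a[fast]=8≠0 swap→a[3]=8, slow++,fast++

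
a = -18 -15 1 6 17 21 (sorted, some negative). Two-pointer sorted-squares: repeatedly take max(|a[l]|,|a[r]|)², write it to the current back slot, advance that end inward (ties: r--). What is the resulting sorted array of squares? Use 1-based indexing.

[1,6] |-18|<=|21| out[6]=441 → r--
[1,5] |-18|>|17| out[5]=324 → l++
[2,5] |-15|<=|17| out[4]=289 → r--
[2,4] |-15|>|6| out[3]=225 → l++
[3,4] |1|<=|6| out[2]=36 → r--
[3,3] |1|<=|1| out[1]=1 → r--

[1, 36, 225, 289, 324, 441]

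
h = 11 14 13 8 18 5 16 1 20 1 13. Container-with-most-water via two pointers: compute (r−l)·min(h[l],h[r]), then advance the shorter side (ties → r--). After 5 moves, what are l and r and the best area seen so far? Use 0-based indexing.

l=0 r=10: min(11,13)*10=110 best=110 *, l++
l=1 r=10: min(14,13)*9=117 best=117 *, r--
l=1 r=9: min(14,1)*8=8 best=117, r--
l=1 r=8: min(14,20)*7=98 best=117, l++
l=2 r=8: min(13,20)*6=78 best=117, l++

l=3, r=8, best area=117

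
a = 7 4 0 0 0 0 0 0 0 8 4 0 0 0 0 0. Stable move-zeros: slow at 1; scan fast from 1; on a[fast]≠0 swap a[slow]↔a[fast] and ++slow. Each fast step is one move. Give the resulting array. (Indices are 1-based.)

[7, 4, 8, 4, 0, 0, 0, 0, 0, 0, 0, 0, 0, 0, 0, 0]

slow=1 fast=1: a[fast]=7≠0 swap→a[1]=7, slow++,fast++
slow=2 fast=2: a[fast]=4≠0 swap→a[2]=4, slow++,fast++
slow=3 fast=3: a[fast]=0, fast++
slow=3 fast=4: a[fast]=0, fast++
slow=3 fast=5: a[fast]=0, fast++
slow=3 fast=6: a[fast]=0, fast++
slow=3 fast=7: a[fast]=0, fast++
slow=3 fast=8: a[fast]=0, fast++
slow=3 fast=9: a[fast]=0, fast++
slow=3 fast=10: a[fast]=8≠0 swap→a[3]=8, slow++,fast++
slow=4 fast=11: a[fast]=4≠0 swap→a[4]=4, slow++,fast++
slow=5 fast=12: a[fast]=0, fast++
slow=5 fast=13: a[fast]=0, fast++
slow=5 fast=14: a[fast]=0, fast++
slow=5 fast=15: a[fast]=0, fast++
slow=5 fast=16: a[fast]=0, fast++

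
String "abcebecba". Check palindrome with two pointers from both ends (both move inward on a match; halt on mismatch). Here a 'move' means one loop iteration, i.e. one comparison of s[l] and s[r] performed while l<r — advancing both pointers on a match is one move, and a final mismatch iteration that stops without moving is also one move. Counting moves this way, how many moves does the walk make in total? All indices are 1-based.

[1,9] 'a'=='a' → l++,r--
[2,8] 'b'=='b' → l++,r--
[3,7] 'c'=='c' → l++,r--
[4,6] 'e'=='e' → l++,r--

4 moves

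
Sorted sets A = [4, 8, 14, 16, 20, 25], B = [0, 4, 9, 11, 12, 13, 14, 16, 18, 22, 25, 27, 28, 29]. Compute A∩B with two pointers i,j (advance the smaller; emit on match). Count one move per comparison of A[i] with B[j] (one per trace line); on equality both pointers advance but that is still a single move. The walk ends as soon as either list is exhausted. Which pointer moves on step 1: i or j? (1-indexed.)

j

[i=1,j=1] 4>0 → j++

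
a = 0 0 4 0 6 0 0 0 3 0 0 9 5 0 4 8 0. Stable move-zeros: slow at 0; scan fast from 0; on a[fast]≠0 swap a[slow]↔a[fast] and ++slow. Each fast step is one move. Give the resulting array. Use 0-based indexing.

slow=0 fast=0: a[fast]=0, fast++
slow=0 fast=1: a[fast]=0, fast++
slow=0 fast=2: a[fast]=4≠0 swap→a[0]=4, slow++,fast++
slow=1 fast=3: a[fast]=0, fast++
slow=1 fast=4: a[fast]=6≠0 swap→a[1]=6, slow++,fast++
slow=2 fast=5: a[fast]=0, fast++
slow=2 fast=6: a[fast]=0, fast++
slow=2 fast=7: a[fast]=0, fast++
slow=2 fast=8: a[fast]=3≠0 swap→a[2]=3, slow++,fast++
slow=3 fast=9: a[fast]=0, fast++
slow=3 fast=10: a[fast]=0, fast++
slow=3 fast=11: a[fast]=9≠0 swap→a[3]=9, slow++,fast++
slow=4 fast=12: a[fast]=5≠0 swap→a[4]=5, slow++,fast++
slow=5 fast=13: a[fast]=0, fast++
slow=5 fast=14: a[fast]=4≠0 swap→a[5]=4, slow++,fast++
slow=6 fast=15: a[fast]=8≠0 swap→a[6]=8, slow++,fast++
slow=7 fast=16: a[fast]=0, fast++

[4, 6, 3, 9, 5, 4, 8, 0, 0, 0, 0, 0, 0, 0, 0, 0, 0]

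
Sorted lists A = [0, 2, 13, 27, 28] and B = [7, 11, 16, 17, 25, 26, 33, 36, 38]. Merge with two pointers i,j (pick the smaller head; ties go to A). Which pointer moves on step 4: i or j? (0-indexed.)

i=0 j=0: A[i]=0<=B[j]=7 take 0, i++
i=1 j=0: A[i]=2<=B[j]=7 take 2, i++
i=2 j=0: A[i]=13>B[j]=7 take 7, j++
i=2 j=1: A[i]=13>B[j]=11 take 11, j++

j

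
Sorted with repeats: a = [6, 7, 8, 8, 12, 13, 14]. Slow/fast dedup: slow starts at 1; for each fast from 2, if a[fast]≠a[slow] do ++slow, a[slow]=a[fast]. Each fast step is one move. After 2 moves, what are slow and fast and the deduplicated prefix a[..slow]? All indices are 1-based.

slow=3, fast=4, prefix=[6, 7, 8]

(s=1,f=2) a[fast]=7≠a[slow]=6 write a[2]=7 → slow++,fast++
(s=2,f=3) a[fast]=8≠a[slow]=7 write a[3]=8 → slow++,fast++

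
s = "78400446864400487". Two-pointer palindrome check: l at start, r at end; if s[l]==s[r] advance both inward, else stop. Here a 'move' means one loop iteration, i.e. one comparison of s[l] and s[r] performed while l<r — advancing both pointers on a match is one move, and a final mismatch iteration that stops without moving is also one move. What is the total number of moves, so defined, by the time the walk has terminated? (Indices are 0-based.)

l=0 r=16: '7'=='7', l++,r--
l=1 r=15: '8'=='8', l++,r--
l=2 r=14: '4'=='4', l++,r--
l=3 r=13: '0'=='0', l++,r--
l=4 r=12: '0'=='0', l++,r--
l=5 r=11: '4'=='4', l++,r--
l=6 r=10: '4'=='4', l++,r--
l=7 r=9: '6'=='6', l++,r--

8 moves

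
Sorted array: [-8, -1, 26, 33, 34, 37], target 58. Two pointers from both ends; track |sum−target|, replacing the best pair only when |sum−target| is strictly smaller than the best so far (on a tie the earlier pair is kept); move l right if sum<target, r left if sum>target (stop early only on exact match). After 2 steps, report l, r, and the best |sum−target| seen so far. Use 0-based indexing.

[0,5] -8+37=29 d=29 * → l++
[1,5] -1+37=36 d=22 * → l++

l=2, r=5, best |Δ|=22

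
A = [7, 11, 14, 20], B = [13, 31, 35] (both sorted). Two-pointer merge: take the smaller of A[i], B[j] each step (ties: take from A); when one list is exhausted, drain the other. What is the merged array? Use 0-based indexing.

[i=0,j=0] A[i]=7<=B[j]=13 take 7 → i++
[i=1,j=0] A[i]=11<=B[j]=13 take 11 → i++
[i=2,j=0] A[i]=14>B[j]=13 take 13 → j++
[i=2,j=1] A[i]=14<=B[j]=31 take 14 → i++
[i=3,j=1] A[i]=20<=B[j]=31 take 20 → i++
[i=4,j=1] A done, take B[j]=31 → j++
[i=4,j=2] A done, take B[j]=35 → j++

[7, 11, 13, 14, 20, 31, 35]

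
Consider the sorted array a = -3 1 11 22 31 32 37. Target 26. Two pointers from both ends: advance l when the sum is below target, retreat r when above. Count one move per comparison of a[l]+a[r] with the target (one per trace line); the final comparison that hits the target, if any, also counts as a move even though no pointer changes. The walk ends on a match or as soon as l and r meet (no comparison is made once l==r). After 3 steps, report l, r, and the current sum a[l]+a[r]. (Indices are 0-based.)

[0,6] -3+37=34 >26 → r--
[0,5] -3+32=29 >26 → r--
[0,4] -3+31=28 >26 → r--

l=0, r=3, sum=19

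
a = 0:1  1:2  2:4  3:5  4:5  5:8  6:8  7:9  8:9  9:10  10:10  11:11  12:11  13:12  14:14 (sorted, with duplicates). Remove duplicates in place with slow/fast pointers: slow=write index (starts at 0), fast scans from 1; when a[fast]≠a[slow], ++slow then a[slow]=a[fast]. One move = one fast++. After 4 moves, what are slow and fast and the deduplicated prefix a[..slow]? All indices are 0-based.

(s=0,f=1) a[fast]=2≠a[slow]=1 write a[1]=2 → slow++,fast++
(s=1,f=2) a[fast]=4≠a[slow]=2 write a[2]=4 → slow++,fast++
(s=2,f=3) a[fast]=5≠a[slow]=4 write a[3]=5 → slow++,fast++
(s=3,f=4) a[fast]=5=a[slow] dup → fast++

slow=3, fast=5, prefix=[1, 2, 4, 5]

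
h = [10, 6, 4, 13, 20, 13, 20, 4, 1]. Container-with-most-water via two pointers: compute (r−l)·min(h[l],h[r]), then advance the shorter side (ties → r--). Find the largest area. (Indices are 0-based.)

l=0 r=8: min(10,1)*8=8 best=8 *, r--
l=0 r=7: min(10,4)*7=28 best=28 *, r--
l=0 r=6: min(10,20)*6=60 best=60 *, l++
l=1 r=6: min(6,20)*5=30 best=60, l++
l=2 r=6: min(4,20)*4=16 best=60, l++
l=3 r=6: min(13,20)*3=39 best=60, l++
l=4 r=6: min(20,20)*2=40 best=60, r--
l=4 r=5: min(20,13)*1=13 best=60, r--

max area = 60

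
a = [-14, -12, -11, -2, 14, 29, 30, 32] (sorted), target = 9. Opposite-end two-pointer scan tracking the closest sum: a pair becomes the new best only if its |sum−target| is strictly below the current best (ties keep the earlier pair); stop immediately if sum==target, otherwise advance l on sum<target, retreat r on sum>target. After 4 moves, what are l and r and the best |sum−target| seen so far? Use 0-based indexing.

l=1, r=4, best |Δ|=6

l=0 r=7: -14+32=18 d=9 *, r--
l=0 r=6: -14+30=16 d=7 *, r--
l=0 r=5: -14+29=15 d=6 *, r--
l=0 r=4: -14+14=0 d=9, l++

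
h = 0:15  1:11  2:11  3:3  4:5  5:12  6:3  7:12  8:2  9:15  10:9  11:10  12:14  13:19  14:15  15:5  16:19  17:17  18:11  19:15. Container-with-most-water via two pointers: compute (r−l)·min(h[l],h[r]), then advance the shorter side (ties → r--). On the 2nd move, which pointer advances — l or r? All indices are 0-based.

l=0 r=19: min(15,15)*19=285 best=285 *, r--
l=0 r=18: min(15,11)*18=198 best=285, r--

r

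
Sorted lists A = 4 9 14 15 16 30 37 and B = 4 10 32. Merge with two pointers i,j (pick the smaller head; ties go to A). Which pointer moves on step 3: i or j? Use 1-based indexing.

i=1 j=1: A[i]=4<=B[j]=4 take 4, i++
i=2 j=1: A[i]=9>B[j]=4 take 4, j++
i=2 j=2: A[i]=9<=B[j]=10 take 9, i++

i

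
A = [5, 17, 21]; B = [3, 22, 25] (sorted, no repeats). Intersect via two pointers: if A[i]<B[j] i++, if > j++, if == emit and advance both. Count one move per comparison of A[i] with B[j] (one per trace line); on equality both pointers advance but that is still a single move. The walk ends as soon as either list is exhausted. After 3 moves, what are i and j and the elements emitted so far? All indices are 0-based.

i=2, j=1, emitted=[]

i=0 j=0: 5>3, j++
i=0 j=1: 5<22, i++
i=1 j=1: 17<22, i++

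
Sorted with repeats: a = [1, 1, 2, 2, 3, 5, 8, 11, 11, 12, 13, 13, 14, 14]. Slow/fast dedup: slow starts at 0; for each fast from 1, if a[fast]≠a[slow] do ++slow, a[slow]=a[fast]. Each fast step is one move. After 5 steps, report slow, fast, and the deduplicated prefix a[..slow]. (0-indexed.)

slow=3, fast=6, prefix=[1, 2, 3, 5]

slow=0 fast=1: a[fast]=1=a[slow] dup, fast++
slow=0 fast=2: a[fast]=2≠a[slow]=1 write a[1]=2, slow++,fast++
slow=1 fast=3: a[fast]=2=a[slow] dup, fast++
slow=1 fast=4: a[fast]=3≠a[slow]=2 write a[2]=3, slow++,fast++
slow=2 fast=5: a[fast]=5≠a[slow]=3 write a[3]=5, slow++,fast++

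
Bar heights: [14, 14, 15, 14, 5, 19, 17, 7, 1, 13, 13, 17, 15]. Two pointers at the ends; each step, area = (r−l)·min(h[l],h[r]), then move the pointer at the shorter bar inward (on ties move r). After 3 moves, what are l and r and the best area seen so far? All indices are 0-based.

[0,12] min(14,15)*12=168 best=168 * → l++
[1,12] min(14,15)*11=154 best=168 → l++
[2,12] min(15,15)*10=150 best=168 → r--

l=2, r=11, best area=168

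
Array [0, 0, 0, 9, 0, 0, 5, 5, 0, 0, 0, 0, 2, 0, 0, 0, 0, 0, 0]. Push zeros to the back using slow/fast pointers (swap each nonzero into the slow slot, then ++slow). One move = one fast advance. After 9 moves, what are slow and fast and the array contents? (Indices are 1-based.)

slow=1 fast=1: a[fast]=0, fast++
slow=1 fast=2: a[fast]=0, fast++
slow=1 fast=3: a[fast]=0, fast++
slow=1 fast=4: a[fast]=9≠0 swap→a[1]=9, slow++,fast++
slow=2 fast=5: a[fast]=0, fast++
slow=2 fast=6: a[fast]=0, fast++
slow=2 fast=7: a[fast]=5≠0 swap→a[2]=5, slow++,fast++
slow=3 fast=8: a[fast]=5≠0 swap→a[3]=5, slow++,fast++
slow=4 fast=9: a[fast]=0, fast++

slow=4, fast=10, a=[9, 5, 5, 0, 0, 0, 0, 0, 0, 0, 0, 0, 2, 0, 0, 0, 0, 0, 0]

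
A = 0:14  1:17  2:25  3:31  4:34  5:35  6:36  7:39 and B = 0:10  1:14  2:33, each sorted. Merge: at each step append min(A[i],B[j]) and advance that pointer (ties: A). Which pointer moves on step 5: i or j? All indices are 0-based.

i

i=0 j=0: A[i]=14>B[j]=10 take 10, j++
i=0 j=1: A[i]=14<=B[j]=14 take 14, i++
i=1 j=1: A[i]=17>B[j]=14 take 14, j++
i=1 j=2: A[i]=17<=B[j]=33 take 17, i++
i=2 j=2: A[i]=25<=B[j]=33 take 25, i++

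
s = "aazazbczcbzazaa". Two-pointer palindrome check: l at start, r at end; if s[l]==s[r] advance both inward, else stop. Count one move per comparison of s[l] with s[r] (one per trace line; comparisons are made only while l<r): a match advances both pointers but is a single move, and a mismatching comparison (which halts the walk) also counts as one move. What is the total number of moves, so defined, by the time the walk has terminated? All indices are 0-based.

l=0 r=14: 'a'=='a', l++,r--
l=1 r=13: 'a'=='a', l++,r--
l=2 r=12: 'z'=='z', l++,r--
l=3 r=11: 'a'=='a', l++,r--
l=4 r=10: 'z'=='z', l++,r--
l=5 r=9: 'b'=='b', l++,r--
l=6 r=8: 'c'=='c', l++,r--

7 moves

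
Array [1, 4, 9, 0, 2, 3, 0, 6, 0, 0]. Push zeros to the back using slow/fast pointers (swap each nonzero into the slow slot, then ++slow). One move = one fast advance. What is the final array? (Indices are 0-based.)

slow=0 fast=0: a[fast]=1≠0 swap→a[0]=1, slow++,fast++
slow=1 fast=1: a[fast]=4≠0 swap→a[1]=4, slow++,fast++
slow=2 fast=2: a[fast]=9≠0 swap→a[2]=9, slow++,fast++
slow=3 fast=3: a[fast]=0, fast++
slow=3 fast=4: a[fast]=2≠0 swap→a[3]=2, slow++,fast++
slow=4 fast=5: a[fast]=3≠0 swap→a[4]=3, slow++,fast++
slow=5 fast=6: a[fast]=0, fast++
slow=5 fast=7: a[fast]=6≠0 swap→a[5]=6, slow++,fast++
slow=6 fast=8: a[fast]=0, fast++
slow=6 fast=9: a[fast]=0, fast++

[1, 4, 9, 2, 3, 6, 0, 0, 0, 0]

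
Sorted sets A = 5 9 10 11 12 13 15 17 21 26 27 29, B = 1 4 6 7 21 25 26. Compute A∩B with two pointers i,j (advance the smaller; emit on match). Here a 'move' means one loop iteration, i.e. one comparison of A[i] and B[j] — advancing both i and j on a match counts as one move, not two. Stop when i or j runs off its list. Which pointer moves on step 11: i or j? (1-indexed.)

i=1 j=1: 5>1, j++
i=1 j=2: 5>4, j++
i=1 j=3: 5<6, i++
i=2 j=3: 9>6, j++
i=2 j=4: 9>7, j++
i=2 j=5: 9<21, i++
i=3 j=5: 10<21, i++
i=4 j=5: 11<21, i++
i=5 j=5: 12<21, i++
i=6 j=5: 13<21, i++
i=7 j=5: 15<21, i++

i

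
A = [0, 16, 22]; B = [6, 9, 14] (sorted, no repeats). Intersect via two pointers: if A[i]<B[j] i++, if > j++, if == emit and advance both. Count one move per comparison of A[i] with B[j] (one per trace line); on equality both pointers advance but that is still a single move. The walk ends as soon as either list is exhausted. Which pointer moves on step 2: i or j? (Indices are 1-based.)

j

[i=1,j=1] 0<6 → i++
[i=2,j=1] 16>6 → j++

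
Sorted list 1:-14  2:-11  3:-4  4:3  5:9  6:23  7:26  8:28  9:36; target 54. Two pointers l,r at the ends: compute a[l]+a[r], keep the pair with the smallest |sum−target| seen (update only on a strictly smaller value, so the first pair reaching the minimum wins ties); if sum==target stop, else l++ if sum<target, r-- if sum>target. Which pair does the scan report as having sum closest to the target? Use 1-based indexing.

[1,9] -14+36=22 d=32 * → l++
[2,9] -11+36=25 d=29 * → l++
[3,9] -4+36=32 d=22 * → l++
[4,9] 3+36=39 d=15 * → l++
[5,9] 9+36=45 d=9 * → l++
[6,9] 23+36=59 d=5 * → r--
[6,8] 23+28=51 d=3 * → l++
[7,8] 26+28=54 d=0 * → stop

pair (26, 28) with sum 54 (|Δ|=0)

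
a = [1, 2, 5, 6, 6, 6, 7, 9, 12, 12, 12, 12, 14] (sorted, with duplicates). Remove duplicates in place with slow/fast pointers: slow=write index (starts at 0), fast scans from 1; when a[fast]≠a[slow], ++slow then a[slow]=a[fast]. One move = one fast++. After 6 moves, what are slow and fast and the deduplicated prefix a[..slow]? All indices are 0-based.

(s=0,f=1) a[fast]=2≠a[slow]=1 write a[1]=2 → slow++,fast++
(s=1,f=2) a[fast]=5≠a[slow]=2 write a[2]=5 → slow++,fast++
(s=2,f=3) a[fast]=6≠a[slow]=5 write a[3]=6 → slow++,fast++
(s=3,f=4) a[fast]=6=a[slow] dup → fast++
(s=3,f=5) a[fast]=6=a[slow] dup → fast++
(s=3,f=6) a[fast]=7≠a[slow]=6 write a[4]=7 → slow++,fast++

slow=4, fast=7, prefix=[1, 2, 5, 6, 7]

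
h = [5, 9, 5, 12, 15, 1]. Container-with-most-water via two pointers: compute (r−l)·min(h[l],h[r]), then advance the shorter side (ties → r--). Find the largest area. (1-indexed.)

max area = 27

[1,6] min(5,1)*5=5 best=5 * → r--
[1,5] min(5,15)*4=20 best=20 * → l++
[2,5] min(9,15)*3=27 best=27 * → l++
[3,5] min(5,15)*2=10 best=27 → l++
[4,5] min(12,15)*1=12 best=27 → l++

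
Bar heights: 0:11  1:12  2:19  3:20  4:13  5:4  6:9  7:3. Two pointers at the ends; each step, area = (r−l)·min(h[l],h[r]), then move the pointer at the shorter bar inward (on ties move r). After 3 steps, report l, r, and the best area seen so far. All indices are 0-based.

l=0 r=7: min(11,3)*7=21 best=21 *, r--
l=0 r=6: min(11,9)*6=54 best=54 *, r--
l=0 r=5: min(11,4)*5=20 best=54, r--

l=0, r=4, best area=54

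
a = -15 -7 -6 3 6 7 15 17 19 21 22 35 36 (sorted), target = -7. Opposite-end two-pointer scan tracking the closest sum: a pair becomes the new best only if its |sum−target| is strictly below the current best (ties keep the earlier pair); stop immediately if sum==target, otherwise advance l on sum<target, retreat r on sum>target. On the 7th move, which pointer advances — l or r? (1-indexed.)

r

l=1 r=13: -15+36=21 d=28 *, r--
l=1 r=12: -15+35=20 d=27 *, r--
l=1 r=11: -15+22=7 d=14 *, r--
l=1 r=10: -15+21=6 d=13 *, r--
l=1 r=9: -15+19=4 d=11 *, r--
l=1 r=8: -15+17=2 d=9 *, r--
l=1 r=7: -15+15=0 d=7 *, r--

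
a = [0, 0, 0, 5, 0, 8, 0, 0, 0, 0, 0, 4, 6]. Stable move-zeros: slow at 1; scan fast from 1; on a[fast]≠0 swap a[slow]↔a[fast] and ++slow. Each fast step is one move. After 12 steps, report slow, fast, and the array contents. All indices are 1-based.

slow=1 fast=1: a[fast]=0, fast++
slow=1 fast=2: a[fast]=0, fast++
slow=1 fast=3: a[fast]=0, fast++
slow=1 fast=4: a[fast]=5≠0 swap→a[1]=5, slow++,fast++
slow=2 fast=5: a[fast]=0, fast++
slow=2 fast=6: a[fast]=8≠0 swap→a[2]=8, slow++,fast++
slow=3 fast=7: a[fast]=0, fast++
slow=3 fast=8: a[fast]=0, fast++
slow=3 fast=9: a[fast]=0, fast++
slow=3 fast=10: a[fast]=0, fast++
slow=3 fast=11: a[fast]=0, fast++
slow=3 fast=12: a[fast]=4≠0 swap→a[3]=4, slow++,fast++

slow=4, fast=13, a=[5, 8, 4, 0, 0, 0, 0, 0, 0, 0, 0, 0, 6]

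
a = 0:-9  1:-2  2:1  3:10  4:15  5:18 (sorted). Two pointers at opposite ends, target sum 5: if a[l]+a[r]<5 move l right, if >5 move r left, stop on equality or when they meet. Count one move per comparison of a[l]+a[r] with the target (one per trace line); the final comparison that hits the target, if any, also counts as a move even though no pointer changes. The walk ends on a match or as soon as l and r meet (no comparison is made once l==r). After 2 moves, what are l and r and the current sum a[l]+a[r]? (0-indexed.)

l=0, r=3, sum=1

[0,5] -9+18=9 >5 → r--
[0,4] -9+15=6 >5 → r--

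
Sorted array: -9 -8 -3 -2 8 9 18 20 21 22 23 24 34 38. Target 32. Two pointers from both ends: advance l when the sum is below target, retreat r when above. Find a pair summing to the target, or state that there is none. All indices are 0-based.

l=0 r=13: -9+38=29 <32, l++
l=1 r=13: -8+38=30 <32, l++
l=2 r=13: -3+38=35 >32, r--
l=2 r=12: -3+34=31 <32, l++
l=3 r=12: -2+34=32, found

(-2, 34)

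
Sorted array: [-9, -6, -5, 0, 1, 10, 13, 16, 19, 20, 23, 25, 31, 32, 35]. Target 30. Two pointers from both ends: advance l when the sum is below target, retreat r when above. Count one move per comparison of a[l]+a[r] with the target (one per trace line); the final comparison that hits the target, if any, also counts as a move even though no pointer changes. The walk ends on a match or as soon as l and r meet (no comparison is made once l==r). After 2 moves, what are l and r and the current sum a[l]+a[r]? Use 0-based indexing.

l=2, r=14, sum=30

[0,14] -9+35=26 <30 → l++
[1,14] -6+35=29 <30 → l++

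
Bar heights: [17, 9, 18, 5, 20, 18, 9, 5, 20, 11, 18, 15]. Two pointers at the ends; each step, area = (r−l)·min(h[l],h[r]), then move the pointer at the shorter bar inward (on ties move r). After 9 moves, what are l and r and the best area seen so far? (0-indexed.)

l=4, r=6, best area=170

l=0 r=11: min(17,15)*11=165 best=165 *, r--
l=0 r=10: min(17,18)*10=170 best=170 *, l++
l=1 r=10: min(9,18)*9=81 best=170, l++
l=2 r=10: min(18,18)*8=144 best=170, r--
l=2 r=9: min(18,11)*7=77 best=170, r--
l=2 r=8: min(18,20)*6=108 best=170, l++
l=3 r=8: min(5,20)*5=25 best=170, l++
l=4 r=8: min(20,20)*4=80 best=170, r--
l=4 r=7: min(20,5)*3=15 best=170, r--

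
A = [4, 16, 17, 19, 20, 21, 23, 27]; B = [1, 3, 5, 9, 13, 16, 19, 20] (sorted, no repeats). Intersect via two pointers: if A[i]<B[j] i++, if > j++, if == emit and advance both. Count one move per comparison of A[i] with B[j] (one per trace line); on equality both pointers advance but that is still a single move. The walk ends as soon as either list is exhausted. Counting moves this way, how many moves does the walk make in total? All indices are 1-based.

10 moves

[i=1,j=1] 4>1 → j++
[i=1,j=2] 4>3 → j++
[i=1,j=3] 4<5 → i++
[i=2,j=3] 16>5 → j++
[i=2,j=4] 16>9 → j++
[i=2,j=5] 16>13 → j++
[i=2,j=6] 16==16 emit → i++,j++
[i=3,j=7] 17<19 → i++
[i=4,j=7] 19==19 emit → i++,j++
[i=5,j=8] 20==20 emit → i++,j++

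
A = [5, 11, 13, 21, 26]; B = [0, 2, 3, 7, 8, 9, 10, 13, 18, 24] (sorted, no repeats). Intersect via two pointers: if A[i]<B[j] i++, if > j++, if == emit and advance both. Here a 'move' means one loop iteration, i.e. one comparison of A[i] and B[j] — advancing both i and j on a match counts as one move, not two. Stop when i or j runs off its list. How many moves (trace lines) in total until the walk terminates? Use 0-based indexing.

13 moves

[i=0,j=0] 5>0 → j++
[i=0,j=1] 5>2 → j++
[i=0,j=2] 5>3 → j++
[i=0,j=3] 5<7 → i++
[i=1,j=3] 11>7 → j++
[i=1,j=4] 11>8 → j++
[i=1,j=5] 11>9 → j++
[i=1,j=6] 11>10 → j++
[i=1,j=7] 11<13 → i++
[i=2,j=7] 13==13 emit → i++,j++
[i=3,j=8] 21>18 → j++
[i=3,j=9] 21<24 → i++
[i=4,j=9] 26>24 → j++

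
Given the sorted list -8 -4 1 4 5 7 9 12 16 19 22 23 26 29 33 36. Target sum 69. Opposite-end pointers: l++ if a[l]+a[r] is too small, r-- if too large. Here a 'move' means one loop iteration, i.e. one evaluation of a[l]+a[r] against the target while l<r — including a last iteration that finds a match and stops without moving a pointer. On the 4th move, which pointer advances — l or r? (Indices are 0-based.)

[0,15] -8+36=28 <69 → l++
[1,15] -4+36=32 <69 → l++
[2,15] 1+36=37 <69 → l++
[3,15] 4+36=40 <69 → l++

l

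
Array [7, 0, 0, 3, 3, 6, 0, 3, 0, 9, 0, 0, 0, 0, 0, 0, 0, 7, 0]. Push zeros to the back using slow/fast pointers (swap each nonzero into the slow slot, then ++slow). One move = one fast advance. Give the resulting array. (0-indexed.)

(s=0,f=0) a[fast]=7≠0 swap→a[0]=7 → slow++,fast++
(s=1,f=1) a[fast]=0 → fast++
(s=1,f=2) a[fast]=0 → fast++
(s=1,f=3) a[fast]=3≠0 swap→a[1]=3 → slow++,fast++
(s=2,f=4) a[fast]=3≠0 swap→a[2]=3 → slow++,fast++
(s=3,f=5) a[fast]=6≠0 swap→a[3]=6 → slow++,fast++
(s=4,f=6) a[fast]=0 → fast++
(s=4,f=7) a[fast]=3≠0 swap→a[4]=3 → slow++,fast++
(s=5,f=8) a[fast]=0 → fast++
(s=5,f=9) a[fast]=9≠0 swap→a[5]=9 → slow++,fast++
(s=6,f=10) a[fast]=0 → fast++
(s=6,f=11) a[fast]=0 → fast++
(s=6,f=12) a[fast]=0 → fast++
(s=6,f=13) a[fast]=0 → fast++
(s=6,f=14) a[fast]=0 → fast++
(s=6,f=15) a[fast]=0 → fast++
(s=6,f=16) a[fast]=0 → fast++
(s=6,f=17) a[fast]=7≠0 swap→a[6]=7 → slow++,fast++
(s=7,f=18) a[fast]=0 → fast++

[7, 3, 3, 6, 3, 9, 7, 0, 0, 0, 0, 0, 0, 0, 0, 0, 0, 0, 0]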